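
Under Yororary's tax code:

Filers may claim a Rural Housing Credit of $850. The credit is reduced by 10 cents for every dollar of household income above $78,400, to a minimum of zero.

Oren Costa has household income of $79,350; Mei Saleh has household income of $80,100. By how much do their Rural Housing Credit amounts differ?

Oren ($79,350): Rural Housing Credit: 10% of the $950 excess over $78,400 is $95; credit = $850 − $95 = $755.
Mei ($80,100): Rural Housing Credit: 10% of the $1,700 excess over $78,400 is $170; credit = $850 − $170 = $680.
Difference: |$755 − $680| = $75.

$75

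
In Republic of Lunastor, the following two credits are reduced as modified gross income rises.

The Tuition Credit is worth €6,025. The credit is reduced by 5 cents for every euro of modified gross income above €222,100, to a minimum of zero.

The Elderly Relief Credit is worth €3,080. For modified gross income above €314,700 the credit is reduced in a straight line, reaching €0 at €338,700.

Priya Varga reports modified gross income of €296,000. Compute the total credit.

€5,410

Tuition Credit: 5% of the €73,900 excess over €222,100 is €3,695; credit = €6,025 − €3,695 = €2,330.
Elderly Relief Credit: €296,000 is at or below the €314,700 threshold, so the full €3,080 applies.
Total: €2,330 + €3,080 = €5,410.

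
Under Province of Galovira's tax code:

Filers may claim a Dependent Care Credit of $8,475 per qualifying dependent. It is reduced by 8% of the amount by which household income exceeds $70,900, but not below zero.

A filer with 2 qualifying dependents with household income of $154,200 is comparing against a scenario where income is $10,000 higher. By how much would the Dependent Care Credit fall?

$800

At $154,200 — base = 2 × $8,475 = $16,950. 8% of the $83,300 excess over $70,900 is $6,664; credit = $16,950 − $6,664 = $10,286.
At $164,200 — base = 2 × $8,475 = $16,950. 8% of the $93,300 excess over $70,900 is $7,464; credit = $16,950 − $7,464 = $9,486.
Lost: $10,286 − $9,486 = $800.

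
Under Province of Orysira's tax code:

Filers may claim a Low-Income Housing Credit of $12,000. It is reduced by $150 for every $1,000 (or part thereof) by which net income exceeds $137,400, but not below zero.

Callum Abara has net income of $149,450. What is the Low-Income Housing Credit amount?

$10,050

Low-Income Housing Credit: income exceeds $137,400 by $12,050, which is 13 full-or-partial $1,000 increments; reduction = 13 × $150 = $1,950, leaving $10,050.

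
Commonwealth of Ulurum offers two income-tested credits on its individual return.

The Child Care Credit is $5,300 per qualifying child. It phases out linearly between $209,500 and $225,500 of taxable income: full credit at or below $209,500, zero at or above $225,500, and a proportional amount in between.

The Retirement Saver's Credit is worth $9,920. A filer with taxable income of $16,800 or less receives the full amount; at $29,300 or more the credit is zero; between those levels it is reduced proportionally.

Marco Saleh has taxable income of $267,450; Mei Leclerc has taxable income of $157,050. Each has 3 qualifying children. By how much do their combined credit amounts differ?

$15,900

Marco ($267,450): Child Care Credit: base = 3 × $5,300 = $15,900. $267,450 is at or above $225,500, so the credit is $0. Retirement Saver's Credit: $267,450 is at or above $29,300, so the credit is $0. total $0 + $0 = $0
Mei ($157,050): Child Care Credit: base = 3 × $5,300 = $15,900. $157,050 is at or below the $209,500 threshold, so the full $15,900 applies. Retirement Saver's Credit: $157,050 is at or above $29,300, so the credit is $0. total $15,900 + $0 = $15,900
Difference: |$0 − $15,900| = $15,900.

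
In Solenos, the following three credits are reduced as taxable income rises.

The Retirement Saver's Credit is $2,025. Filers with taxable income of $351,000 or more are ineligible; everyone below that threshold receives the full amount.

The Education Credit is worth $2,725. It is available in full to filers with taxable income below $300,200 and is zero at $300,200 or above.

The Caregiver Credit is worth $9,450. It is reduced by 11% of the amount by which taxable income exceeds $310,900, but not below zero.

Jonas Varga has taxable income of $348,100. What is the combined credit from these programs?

$7,383

Retirement Saver's Credit: $348,100 is below the $351,000 cutoff, so the full $2,025 applies.
Education Credit: $348,100 meets or exceeds the $300,200 cutoff, so the credit is $0.
Caregiver Credit: 11% of the $37,200 excess over $310,900 is $4,092; credit = $9,450 − $4,092 = $5,358.
Total: $2,025 + $0 + $5,358 = $7,383.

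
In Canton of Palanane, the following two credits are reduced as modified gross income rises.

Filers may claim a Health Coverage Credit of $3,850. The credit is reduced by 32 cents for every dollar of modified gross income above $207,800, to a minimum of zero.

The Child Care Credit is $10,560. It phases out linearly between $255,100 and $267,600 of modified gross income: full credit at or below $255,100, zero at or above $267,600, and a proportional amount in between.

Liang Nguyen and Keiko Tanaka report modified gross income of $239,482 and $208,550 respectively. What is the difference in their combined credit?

$3,610

Liang ($239,482): Health Coverage Credit: 32% of the $31,682 excess over $207,800 is $10,138.24 ≥ base, so the credit is $0. Child Care Credit: $239,482 is at or below the $255,100 threshold, so the full $10,560 applies. total $0 + $10,560 = $10,560
Keiko ($208,550): Health Coverage Credit: 32% of the $750 excess over $207,800 is $240; credit = $3,850 − $240 = $3,610. Child Care Credit: $208,550 is at or below the $255,100 threshold, so the full $10,560 applies. total $3,610 + $10,560 = $14,170
Difference: |$10,560 − $14,170| = $3,610.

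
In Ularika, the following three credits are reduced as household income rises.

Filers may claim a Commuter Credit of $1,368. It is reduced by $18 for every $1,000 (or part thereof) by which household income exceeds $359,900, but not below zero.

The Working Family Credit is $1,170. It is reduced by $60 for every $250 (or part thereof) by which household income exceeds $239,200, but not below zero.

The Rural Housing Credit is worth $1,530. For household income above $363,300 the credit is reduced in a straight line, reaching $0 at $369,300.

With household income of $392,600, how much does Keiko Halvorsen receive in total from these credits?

Commuter Credit: income exceeds $359,900 by $32,700, which is 33 full-or-partial $1,000 increments; reduction = 33 × $18 = $594, leaving $774.
Working Family Credit: income exceeds $239,200 by $153,400 → 614 increments × $60 = $36,840 ≥ base, so the credit is $0.
Rural Housing Credit: $392,600 is at or above $369,300, so the credit is $0.
Total: $774 + $0 + $0 = $774.

$774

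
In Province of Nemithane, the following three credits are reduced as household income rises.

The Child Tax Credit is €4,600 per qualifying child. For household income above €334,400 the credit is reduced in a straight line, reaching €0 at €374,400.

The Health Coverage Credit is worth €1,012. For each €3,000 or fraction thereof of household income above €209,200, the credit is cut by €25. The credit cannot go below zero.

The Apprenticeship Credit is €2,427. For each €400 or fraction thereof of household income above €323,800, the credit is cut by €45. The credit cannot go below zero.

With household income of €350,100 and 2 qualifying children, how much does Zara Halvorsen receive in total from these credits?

Child Tax Credit: base = 2 × €4,600 = €9,200. €350,100 is €15,700 into a €40,000 phase-out range, leaving 24,300/40,000 of the credit: €9,200 × 24,300/40,000 = €5,589.
Health Coverage Credit: income exceeds €209,200 by €140,900 → 47 increments × €25 = €1,175 ≥ base, so the credit is €0.
Apprenticeship Credit: income exceeds €323,800 by €26,300 → 66 increments × €45 = €2,970 ≥ base, so the credit is €0.
Total: €5,589 + €0 + €0 = €5,589.

€5,589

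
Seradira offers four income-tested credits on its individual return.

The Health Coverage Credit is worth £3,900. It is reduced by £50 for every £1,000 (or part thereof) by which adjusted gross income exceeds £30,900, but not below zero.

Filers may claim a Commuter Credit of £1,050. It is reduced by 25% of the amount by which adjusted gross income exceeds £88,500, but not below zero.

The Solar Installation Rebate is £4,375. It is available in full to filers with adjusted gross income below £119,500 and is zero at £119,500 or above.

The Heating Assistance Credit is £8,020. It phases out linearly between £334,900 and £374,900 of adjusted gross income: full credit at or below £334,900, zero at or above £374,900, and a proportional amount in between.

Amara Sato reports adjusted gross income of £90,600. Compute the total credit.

Health Coverage Credit: income exceeds £30,900 by £59,700, which is 60 full-or-partial £1,000 increments; reduction = 60 × £50 = £3,000, leaving £900.
Commuter Credit: 25% of the £2,100 excess over £88,500 is £525; credit = £1,050 − £525 = £525.
Solar Installation Rebate: £90,600 is below the £119,500 cutoff, so the full £4,375 applies.
Heating Assistance Credit: £90,600 is at or below the £334,900 threshold, so the full £8,020 applies.
Total: £900 + £525 + £4,375 + £8,020 = £13,820.

£13,820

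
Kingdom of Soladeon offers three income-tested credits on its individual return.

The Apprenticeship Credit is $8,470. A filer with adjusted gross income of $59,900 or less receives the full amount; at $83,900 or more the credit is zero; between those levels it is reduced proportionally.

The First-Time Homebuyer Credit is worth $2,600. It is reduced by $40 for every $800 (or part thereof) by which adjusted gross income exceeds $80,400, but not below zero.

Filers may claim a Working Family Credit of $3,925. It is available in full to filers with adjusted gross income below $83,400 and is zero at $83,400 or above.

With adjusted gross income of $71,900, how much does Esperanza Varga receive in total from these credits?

$10,760

Apprenticeship Credit: $71,900 is $12,000 into a $24,000 phase-out range, leaving 12,000/24,000 of the credit: $8,470 × 12,000/24,000 = $4,235.
First-Time Homebuyer Credit: $71,900 is at or below the $80,400 threshold, so the full $2,600 applies.
Working Family Credit: $71,900 is below the $83,400 cutoff, so the full $3,925 applies.
Total: $4,235 + $2,600 + $3,925 = $10,760.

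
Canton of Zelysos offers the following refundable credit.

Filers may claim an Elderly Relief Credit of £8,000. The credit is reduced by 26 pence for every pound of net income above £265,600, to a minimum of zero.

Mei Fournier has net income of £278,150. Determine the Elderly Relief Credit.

Elderly Relief Credit: 26% of the £12,550 excess over £265,600 is £3,263; credit = £8,000 − £3,263 = £4,737.

£4,737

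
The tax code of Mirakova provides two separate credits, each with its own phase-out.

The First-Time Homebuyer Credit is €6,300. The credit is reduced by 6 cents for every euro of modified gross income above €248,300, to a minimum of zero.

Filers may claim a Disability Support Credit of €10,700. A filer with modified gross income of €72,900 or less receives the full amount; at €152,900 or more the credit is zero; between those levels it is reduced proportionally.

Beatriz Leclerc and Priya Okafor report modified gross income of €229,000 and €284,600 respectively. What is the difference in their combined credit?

€2,178

Beatriz (€229,000): First-Time Homebuyer Credit: €229,000 is at or below the €248,300 threshold, so the full €6,300 applies. Disability Support Credit: €229,000 is at or above €152,900, so the credit is €0. total €6,300 + €0 = €6,300
Priya (€284,600): First-Time Homebuyer Credit: 6% of the €36,300 excess over €248,300 is €2,178; credit = €6,300 − €2,178 = €4,122. Disability Support Credit: €284,600 is at or above €152,900, so the credit is €0. total €4,122 + €0 = €4,122
Difference: |€6,300 − €4,122| = €2,178.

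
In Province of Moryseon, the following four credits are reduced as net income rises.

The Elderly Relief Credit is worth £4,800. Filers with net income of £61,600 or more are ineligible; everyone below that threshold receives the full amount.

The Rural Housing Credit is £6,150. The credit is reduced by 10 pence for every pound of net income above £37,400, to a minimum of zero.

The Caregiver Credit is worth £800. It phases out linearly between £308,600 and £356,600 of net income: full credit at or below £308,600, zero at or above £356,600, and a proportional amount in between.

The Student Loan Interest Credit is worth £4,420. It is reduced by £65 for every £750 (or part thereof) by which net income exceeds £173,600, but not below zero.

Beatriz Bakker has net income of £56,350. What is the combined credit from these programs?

£14,275

Elderly Relief Credit: £56,350 is below the £61,600 cutoff, so the full £4,800 applies.
Rural Housing Credit: 10% of the £18,950 excess over £37,400 is £1,895; credit = £6,150 − £1,895 = £4,255.
Caregiver Credit: £56,350 is at or below the £308,600 threshold, so the full £800 applies.
Student Loan Interest Credit: £56,350 is at or below the £173,600 threshold, so the full £4,420 applies.
Total: £4,800 + £4,255 + £800 + £4,420 = £14,275.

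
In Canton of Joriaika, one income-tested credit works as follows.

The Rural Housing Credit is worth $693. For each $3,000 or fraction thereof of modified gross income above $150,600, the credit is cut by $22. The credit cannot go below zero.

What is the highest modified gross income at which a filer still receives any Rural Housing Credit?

After 31 increments the reduction is 31 × $22 = $682, leaving $11; one more increment wipes it out. Increment 31 ends at excess 31 × $3,000 = $93,000, so the highest qualifying income is $150,600 + $93,000 = $243,600.

$243,600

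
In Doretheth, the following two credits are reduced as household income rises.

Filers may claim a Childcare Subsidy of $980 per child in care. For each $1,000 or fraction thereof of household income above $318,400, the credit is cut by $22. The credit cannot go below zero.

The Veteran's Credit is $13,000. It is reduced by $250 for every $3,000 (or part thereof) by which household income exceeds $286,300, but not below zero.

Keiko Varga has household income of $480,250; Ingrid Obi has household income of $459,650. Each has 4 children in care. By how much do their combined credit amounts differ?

Keiko ($480,250): Childcare Subsidy: base = 4 × $980 = $3,920. income exceeds $318,400 by $161,850, which is 162 full-or-partial $1,000 increments; reduction = 162 × $22 = $3,564, leaving $356. Veteran's Credit: income exceeds $286,300 by $193,950 → 65 increments × $250 = $16,250 ≥ base, so the credit is $0. total $356 + $0 = $356
Ingrid ($459,650): Childcare Subsidy: base = 4 × $980 = $3,920. income exceeds $318,400 by $141,250, which is 142 full-or-partial $1,000 increments; reduction = 142 × $22 = $3,124, leaving $796. Veteran's Credit: income exceeds $286,300 by $173,350 → 58 increments × $250 = $14,500 ≥ base, so the credit is $0. total $796 + $0 = $796
Difference: |$356 − $796| = $440.

$440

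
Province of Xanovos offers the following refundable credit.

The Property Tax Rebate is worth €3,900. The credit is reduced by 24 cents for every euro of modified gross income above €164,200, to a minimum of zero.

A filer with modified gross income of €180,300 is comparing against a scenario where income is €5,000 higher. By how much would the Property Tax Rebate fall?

€36

At €180,300 — 24% of the €16,100 excess over €164,200 is €3,864; credit = €3,900 − €3,864 = €36.
At €185,300 — 24% of the €21,100 excess over €164,200 is €5,064 ≥ base, so the credit is €0.
Lost: €36 − €0 = €36.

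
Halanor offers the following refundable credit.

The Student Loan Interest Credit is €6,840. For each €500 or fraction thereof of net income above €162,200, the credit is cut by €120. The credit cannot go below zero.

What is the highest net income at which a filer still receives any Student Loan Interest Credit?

€190,200

After 56 increments the reduction is 56 × €120 = €6,720, leaving €120; one more increment wipes it out. Increment 56 ends at excess 56 × €500 = €28,000, so the highest qualifying income is €162,200 + €28,000 = €190,200.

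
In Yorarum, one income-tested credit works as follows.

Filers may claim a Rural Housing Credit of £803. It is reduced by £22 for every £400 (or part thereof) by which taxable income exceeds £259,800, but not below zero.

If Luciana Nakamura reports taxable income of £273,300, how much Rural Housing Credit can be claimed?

£55

Rural Housing Credit: income exceeds £259,800 by £13,500, which is 34 full-or-partial £400 increments; reduction = 34 × £22 = £748, leaving £55.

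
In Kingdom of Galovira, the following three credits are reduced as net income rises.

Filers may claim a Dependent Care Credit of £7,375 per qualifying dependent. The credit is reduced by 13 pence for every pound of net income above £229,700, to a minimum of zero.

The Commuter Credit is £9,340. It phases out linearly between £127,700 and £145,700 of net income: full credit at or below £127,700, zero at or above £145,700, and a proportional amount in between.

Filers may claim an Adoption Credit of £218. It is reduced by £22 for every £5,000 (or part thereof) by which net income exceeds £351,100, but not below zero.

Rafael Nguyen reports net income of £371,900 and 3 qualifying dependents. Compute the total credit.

£3,747

Dependent Care Credit: base = 3 × £7,375 = £22,125. 13% of the £142,200 excess over £229,700 is £18,486; credit = £22,125 − £18,486 = £3,639.
Commuter Credit: £371,900 is at or above £145,700, so the credit is £0.
Adoption Credit: income exceeds £351,100 by £20,800, which is 5 full-or-partial £5,000 increments; reduction = 5 × £22 = £110, leaving £108.
Total: £3,639 + £0 + £108 = £3,747.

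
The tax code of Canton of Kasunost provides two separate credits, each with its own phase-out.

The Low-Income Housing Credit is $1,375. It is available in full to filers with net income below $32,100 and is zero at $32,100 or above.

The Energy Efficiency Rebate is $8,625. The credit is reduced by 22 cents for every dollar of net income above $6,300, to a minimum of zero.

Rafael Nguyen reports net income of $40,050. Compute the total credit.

$1,200

Low-Income Housing Credit: $40,050 meets or exceeds the $32,100 cutoff, so the credit is $0.
Energy Efficiency Rebate: 22% of the $33,750 excess over $6,300 is $7,425; credit = $8,625 − $7,425 = $1,200.
Total: $0 + $1,200 = $1,200.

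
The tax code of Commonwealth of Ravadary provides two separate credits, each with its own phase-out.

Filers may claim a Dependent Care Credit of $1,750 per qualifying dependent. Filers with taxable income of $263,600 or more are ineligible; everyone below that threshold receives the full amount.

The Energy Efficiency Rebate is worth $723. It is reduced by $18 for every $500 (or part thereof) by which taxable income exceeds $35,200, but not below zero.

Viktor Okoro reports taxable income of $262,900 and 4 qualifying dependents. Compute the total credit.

Dependent Care Credit: base = 4 × $1,750 = $7,000. $262,900 is below the $263,600 cutoff, so the full $7,000 applies.
Energy Efficiency Rebate: income exceeds $35,200 by $227,700 → 456 increments × $18 = $8,208 ≥ base, so the credit is $0.
Total: $7,000 + $0 = $7,000.

$7,000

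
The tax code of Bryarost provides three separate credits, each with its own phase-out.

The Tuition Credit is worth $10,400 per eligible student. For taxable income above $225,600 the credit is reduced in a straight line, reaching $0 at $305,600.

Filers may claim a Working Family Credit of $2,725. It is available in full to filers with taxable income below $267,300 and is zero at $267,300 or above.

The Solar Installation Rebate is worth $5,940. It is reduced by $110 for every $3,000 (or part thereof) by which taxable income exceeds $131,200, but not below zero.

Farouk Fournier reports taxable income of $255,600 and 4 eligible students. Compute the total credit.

Tuition Credit: base = 4 × $10,400 = $41,600. $255,600 is $30,000 into a $80,000 phase-out range, leaving 50,000/80,000 of the credit: $41,600 × 50,000/80,000 = $26,000.
Working Family Credit: $255,600 is below the $267,300 cutoff, so the full $2,725 applies.
Solar Installation Rebate: income exceeds $131,200 by $124,400, which is 42 full-or-partial $3,000 increments; reduction = 42 × $110 = $4,620, leaving $1,320.
Total: $26,000 + $2,725 + $1,320 = $30,045.

$30,045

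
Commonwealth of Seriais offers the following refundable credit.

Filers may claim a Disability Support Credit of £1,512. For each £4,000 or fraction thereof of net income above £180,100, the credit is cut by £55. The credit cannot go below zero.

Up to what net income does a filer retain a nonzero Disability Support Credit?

£288,100

After 27 increments the reduction is 27 × £55 = £1,485, leaving £27; one more increment wipes it out. Increment 27 ends at excess 27 × £4,000 = £108,000, so the highest qualifying income is £180,100 + £108,000 = £288,100.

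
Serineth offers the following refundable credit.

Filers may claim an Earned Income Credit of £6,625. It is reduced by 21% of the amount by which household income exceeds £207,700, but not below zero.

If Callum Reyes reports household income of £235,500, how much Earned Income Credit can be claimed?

£787

Earned Income Credit: 21% of the £27,800 excess over £207,700 is £5,838; credit = £6,625 − £5,838 = £787.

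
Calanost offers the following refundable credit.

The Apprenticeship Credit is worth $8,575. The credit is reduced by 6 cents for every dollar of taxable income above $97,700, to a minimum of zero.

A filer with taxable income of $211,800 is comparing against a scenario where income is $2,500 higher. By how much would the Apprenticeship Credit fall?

$150

At $211,800 — 6% of the $114,100 excess over $97,700 is $6,846; credit = $8,575 − $6,846 = $1,729.
At $214,300 — 6% of the $116,600 excess over $97,700 is $6,996; credit = $8,575 − $6,996 = $1,579.
Lost: $1,729 − $1,579 = $150.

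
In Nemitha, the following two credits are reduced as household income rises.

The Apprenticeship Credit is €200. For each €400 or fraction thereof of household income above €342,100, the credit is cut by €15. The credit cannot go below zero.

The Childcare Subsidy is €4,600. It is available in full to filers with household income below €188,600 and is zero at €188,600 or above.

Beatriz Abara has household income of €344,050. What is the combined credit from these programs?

€125

Apprenticeship Credit: income exceeds €342,100 by €1,950, which is 5 full-or-partial €400 increments; reduction = 5 × €15 = €75, leaving €125.
Childcare Subsidy: €344,050 meets or exceeds the €188,600 cutoff, so the credit is €0.
Total: €125 + €0 = €125.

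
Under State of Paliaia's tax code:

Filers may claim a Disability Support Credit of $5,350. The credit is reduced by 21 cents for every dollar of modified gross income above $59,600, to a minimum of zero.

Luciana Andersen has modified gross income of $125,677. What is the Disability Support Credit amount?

Disability Support Credit: 21% of the $66,077 excess over $59,600 is $13,876.17 ≥ base, so the credit is $0.

$0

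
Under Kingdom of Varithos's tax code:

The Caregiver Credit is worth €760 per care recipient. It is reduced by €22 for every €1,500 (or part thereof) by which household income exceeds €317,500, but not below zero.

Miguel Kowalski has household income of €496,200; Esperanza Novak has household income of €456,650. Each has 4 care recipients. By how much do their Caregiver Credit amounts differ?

Miguel (€496,200): Caregiver Credit: base = 4 × €760 = €3,040. income exceeds €317,500 by €178,700, which is 120 full-or-partial €1,500 increments; reduction = 120 × €22 = €2,640, leaving €400.
Esperanza (€456,650): Caregiver Credit: base = 4 × €760 = €3,040. income exceeds €317,500 by €139,150, which is 93 full-or-partial €1,500 increments; reduction = 93 × €22 = €2,046, leaving €994.
Difference: |€400 − €994| = €594.

€594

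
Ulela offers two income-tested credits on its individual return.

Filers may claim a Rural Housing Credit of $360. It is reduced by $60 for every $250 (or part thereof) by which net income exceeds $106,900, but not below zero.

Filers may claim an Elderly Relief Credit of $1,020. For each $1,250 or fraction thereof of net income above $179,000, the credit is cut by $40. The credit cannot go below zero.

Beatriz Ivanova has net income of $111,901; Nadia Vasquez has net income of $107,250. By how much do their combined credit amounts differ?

Beatriz ($111,901): Rural Housing Credit: income exceeds $106,900 by $5,001 → 21 increments × $60 = $1,260 ≥ base, so the credit is $0. Elderly Relief Credit: $111,901 is at or below the $179,000 threshold, so the full $1,020 applies. total $0 + $1,020 = $1,020
Nadia ($107,250): Rural Housing Credit: income exceeds $106,900 by $350, which is 2 full-or-partial $250 increments; reduction = 2 × $60 = $120, leaving $240. Elderly Relief Credit: $107,250 is at or below the $179,000 threshold, so the full $1,020 applies. total $240 + $1,020 = $1,260
Difference: |$1,020 − $1,260| = $240.

$240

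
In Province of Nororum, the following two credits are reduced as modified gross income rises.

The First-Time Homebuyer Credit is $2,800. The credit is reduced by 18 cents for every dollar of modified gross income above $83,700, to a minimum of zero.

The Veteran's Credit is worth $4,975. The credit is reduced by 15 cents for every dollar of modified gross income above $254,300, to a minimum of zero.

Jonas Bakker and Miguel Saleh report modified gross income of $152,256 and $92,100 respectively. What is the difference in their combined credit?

$1,288

Jonas ($152,256): First-Time Homebuyer Credit: 18% of the $68,556 excess over $83,700 is $12,340.08 ≥ base, so the credit is $0. Veteran's Credit: $152,256 is at or below the $254,300 threshold, so the full $4,975 applies. total $0 + $4,975 = $4,975
Miguel ($92,100): First-Time Homebuyer Credit: 18% of the $8,400 excess over $83,700 is $1,512; credit = $2,800 − $1,512 = $1,288. Veteran's Credit: $92,100 is at or below the $254,300 threshold, so the full $4,975 applies. total $1,288 + $4,975 = $6,263
Difference: |$4,975 − $6,263| = $1,288.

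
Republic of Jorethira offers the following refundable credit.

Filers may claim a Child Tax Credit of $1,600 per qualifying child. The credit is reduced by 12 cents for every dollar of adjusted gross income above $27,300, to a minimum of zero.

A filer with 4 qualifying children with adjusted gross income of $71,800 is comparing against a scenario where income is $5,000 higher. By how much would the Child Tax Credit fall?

$600

At $71,800 — base = 4 × $1,600 = $6,400. 12% of the $44,500 excess over $27,300 is $5,340; credit = $6,400 − $5,340 = $1,060.
At $76,800 — base = 4 × $1,600 = $6,400. 12% of the $49,500 excess over $27,300 is $5,940; credit = $6,400 − $5,940 = $460.
Lost: $1,060 − $460 = $600.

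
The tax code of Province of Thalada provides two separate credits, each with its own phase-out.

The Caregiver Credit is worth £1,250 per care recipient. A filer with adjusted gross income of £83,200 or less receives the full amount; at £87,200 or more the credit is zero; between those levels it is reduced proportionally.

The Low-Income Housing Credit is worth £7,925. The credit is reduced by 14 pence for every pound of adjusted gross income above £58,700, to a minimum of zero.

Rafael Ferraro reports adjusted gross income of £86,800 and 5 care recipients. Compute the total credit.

Caregiver Credit: base = 5 × £1,250 = £6,250. £86,800 is £3,600 into a £4,000 phase-out range, leaving 400/4,000 of the credit: £6,250 × 400/4,000 = £625.
Low-Income Housing Credit: 14% of the £28,100 excess over £58,700 is £3,934; credit = £7,925 − £3,934 = £3,991.
Total: £625 + £3,991 = £4,616.

£4,616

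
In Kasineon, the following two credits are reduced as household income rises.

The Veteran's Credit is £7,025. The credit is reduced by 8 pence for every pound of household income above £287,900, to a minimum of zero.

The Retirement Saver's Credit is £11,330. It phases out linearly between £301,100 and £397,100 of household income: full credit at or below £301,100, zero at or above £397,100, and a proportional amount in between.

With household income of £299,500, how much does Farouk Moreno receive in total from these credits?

Veteran's Credit: 8% of the £11,600 excess over £287,900 is £928; credit = £7,025 − £928 = £6,097.
Retirement Saver's Credit: £299,500 is at or below the £301,100 threshold, so the full £11,330 applies.
Total: £6,097 + £11,330 = £17,427.

£17,427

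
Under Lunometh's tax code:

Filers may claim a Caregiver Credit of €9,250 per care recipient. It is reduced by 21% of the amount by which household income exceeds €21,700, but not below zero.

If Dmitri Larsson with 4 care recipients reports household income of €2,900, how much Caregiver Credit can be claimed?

€37,000

Caregiver Credit: base = 4 × €9,250 = €37,000. €2,900 is at or below the €21,700 threshold, so the full €37,000 applies.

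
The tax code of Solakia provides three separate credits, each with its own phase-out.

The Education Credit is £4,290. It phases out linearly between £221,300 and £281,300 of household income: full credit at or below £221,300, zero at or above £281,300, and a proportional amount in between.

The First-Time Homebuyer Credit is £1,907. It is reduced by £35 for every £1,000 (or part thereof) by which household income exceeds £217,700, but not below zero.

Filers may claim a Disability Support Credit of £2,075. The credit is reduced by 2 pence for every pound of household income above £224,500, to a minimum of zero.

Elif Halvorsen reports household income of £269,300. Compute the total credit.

£2,124

Education Credit: £269,300 is £48,000 into a £60,000 phase-out range, leaving 12,000/60,000 of the credit: £4,290 × 12,000/60,000 = £858.
First-Time Homebuyer Credit: income exceeds £217,700 by £51,600, which is 52 full-or-partial £1,000 increments; reduction = 52 × £35 = £1,820, leaving £87.
Disability Support Credit: 2% of the £44,800 excess over £224,500 is £896; credit = £2,075 − £896 = £1,179.
Total: £858 + £87 + £1,179 = £2,124.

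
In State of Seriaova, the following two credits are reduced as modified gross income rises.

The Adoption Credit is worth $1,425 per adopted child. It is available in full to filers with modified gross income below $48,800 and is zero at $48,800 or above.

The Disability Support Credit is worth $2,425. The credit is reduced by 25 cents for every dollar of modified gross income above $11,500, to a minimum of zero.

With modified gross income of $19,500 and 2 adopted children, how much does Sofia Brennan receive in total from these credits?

$3,275

Adoption Credit: base = 2 × $1,425 = $2,850. $19,500 is below the $48,800 cutoff, so the full $2,850 applies.
Disability Support Credit: 25% of the $8,000 excess over $11,500 is $2,000; credit = $2,425 − $2,000 = $425.
Total: $2,850 + $425 = $3,275.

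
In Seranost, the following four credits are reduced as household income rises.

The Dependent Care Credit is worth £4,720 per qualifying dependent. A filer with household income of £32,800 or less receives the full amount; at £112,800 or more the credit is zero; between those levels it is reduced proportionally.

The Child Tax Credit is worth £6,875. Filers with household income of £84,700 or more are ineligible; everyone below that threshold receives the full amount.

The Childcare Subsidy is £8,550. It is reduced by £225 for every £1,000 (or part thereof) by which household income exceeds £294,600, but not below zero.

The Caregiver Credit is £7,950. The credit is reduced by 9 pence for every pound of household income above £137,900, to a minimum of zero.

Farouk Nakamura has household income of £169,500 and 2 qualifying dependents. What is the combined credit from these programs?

Dependent Care Credit: base = 2 × £4,720 = £9,440. £169,500 is at or above £112,800, so the credit is £0.
Child Tax Credit: £169,500 meets or exceeds the £84,700 cutoff, so the credit is £0.
Childcare Subsidy: £169,500 is at or below the £294,600 threshold, so the full £8,550 applies.
Caregiver Credit: 9% of the £31,600 excess over £137,900 is £2,844; credit = £7,950 − £2,844 = £5,106.
Total: £0 + £0 + £8,550 + £5,106 = £13,656.

£13,656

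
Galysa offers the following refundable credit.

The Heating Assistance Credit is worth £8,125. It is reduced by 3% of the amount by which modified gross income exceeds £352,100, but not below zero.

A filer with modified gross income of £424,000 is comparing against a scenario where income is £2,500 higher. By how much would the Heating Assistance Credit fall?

£75

At £424,000 — 3% of the £71,900 excess over £352,100 is £2,157; credit = £8,125 − £2,157 = £5,968.
At £426,500 — 3% of the £74,400 excess over £352,100 is £2,232; credit = £8,125 − £2,232 = £5,893.
Lost: £5,968 − £5,893 = £75.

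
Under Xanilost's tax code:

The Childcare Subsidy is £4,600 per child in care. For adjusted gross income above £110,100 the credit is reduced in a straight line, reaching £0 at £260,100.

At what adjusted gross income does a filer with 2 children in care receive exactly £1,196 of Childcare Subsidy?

£240,600

Full credit = 2 × £4,600 = £9,200.
£1,196 is 1,196/9,200 of the full £9,200, so 8,004/9,200 of the £150,000 range has been used: income = £110,100 + £150,000 × 8,004/9,200 = £240,600.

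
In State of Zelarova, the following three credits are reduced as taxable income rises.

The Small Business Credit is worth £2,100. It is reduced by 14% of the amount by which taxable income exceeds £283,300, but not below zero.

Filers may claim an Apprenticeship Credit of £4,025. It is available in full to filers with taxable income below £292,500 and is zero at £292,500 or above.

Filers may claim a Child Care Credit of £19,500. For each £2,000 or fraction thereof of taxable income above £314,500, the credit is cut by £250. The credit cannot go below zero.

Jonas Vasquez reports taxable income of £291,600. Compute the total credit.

£24,463

Small Business Credit: 14% of the £8,300 excess over £283,300 is £1,162; credit = £2,100 − £1,162 = £938.
Apprenticeship Credit: £291,600 is below the £292,500 cutoff, so the full £4,025 applies.
Child Care Credit: £291,600 is at or below the £314,500 threshold, so the full £19,500 applies.
Total: £938 + £4,025 + £19,500 = £24,463.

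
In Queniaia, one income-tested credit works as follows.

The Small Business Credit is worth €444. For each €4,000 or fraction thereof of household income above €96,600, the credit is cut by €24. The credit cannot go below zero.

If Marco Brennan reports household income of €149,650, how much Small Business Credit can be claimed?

€108

Small Business Credit: income exceeds €96,600 by €53,050, which is 14 full-or-partial €4,000 increments; reduction = 14 × €24 = €336, leaving €108.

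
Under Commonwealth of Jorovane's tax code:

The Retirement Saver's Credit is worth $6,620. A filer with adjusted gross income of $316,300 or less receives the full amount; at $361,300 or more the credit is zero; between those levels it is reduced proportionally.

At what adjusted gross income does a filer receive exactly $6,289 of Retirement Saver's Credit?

$6,289 is 6,289/6,620 of the full $6,620, so 331/6,620 of the $45,000 range has been used: income = $316,300 + $45,000 × 331/6,620 = $318,550.

$318,550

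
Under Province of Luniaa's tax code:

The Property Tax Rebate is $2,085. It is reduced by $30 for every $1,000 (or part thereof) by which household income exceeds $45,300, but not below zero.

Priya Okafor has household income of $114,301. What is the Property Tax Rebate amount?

$0

Property Tax Rebate: income exceeds $45,300 by $69,001 → 70 increments × $30 = $2,100 ≥ base, so the credit is $0.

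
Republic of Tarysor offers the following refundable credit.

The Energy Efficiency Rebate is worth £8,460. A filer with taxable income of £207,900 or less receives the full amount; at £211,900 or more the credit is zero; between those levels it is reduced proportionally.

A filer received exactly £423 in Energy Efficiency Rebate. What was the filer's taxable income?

£423 is 423/8,460 of the full £8,460, so 8,037/8,460 of the £4,000 range has been used: income = £207,900 + £4,000 × 8,037/8,460 = £211,700.

£211,700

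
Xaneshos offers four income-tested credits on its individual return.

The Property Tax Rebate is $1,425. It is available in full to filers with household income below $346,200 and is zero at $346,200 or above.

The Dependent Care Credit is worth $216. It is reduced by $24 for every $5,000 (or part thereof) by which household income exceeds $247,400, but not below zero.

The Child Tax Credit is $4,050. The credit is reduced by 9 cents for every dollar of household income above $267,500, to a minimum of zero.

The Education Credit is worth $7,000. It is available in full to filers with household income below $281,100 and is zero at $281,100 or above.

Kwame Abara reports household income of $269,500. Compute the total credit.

Property Tax Rebate: $269,500 is below the $346,200 cutoff, so the full $1,425 applies.
Dependent Care Credit: income exceeds $247,400 by $22,100, which is 5 full-or-partial $5,000 increments; reduction = 5 × $24 = $120, leaving $96.
Child Tax Credit: 9% of the $2,000 excess over $267,500 is $180; credit = $4,050 − $180 = $3,870.
Education Credit: $269,500 is below the $281,100 cutoff, so the full $7,000 applies.
Total: $1,425 + $96 + $3,870 + $7,000 = $12,391.

$12,391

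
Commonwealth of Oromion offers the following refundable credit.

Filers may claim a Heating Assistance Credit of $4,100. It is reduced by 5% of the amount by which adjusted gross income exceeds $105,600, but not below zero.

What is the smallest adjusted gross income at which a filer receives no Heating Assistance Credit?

$187,600

The credit falls by 5% of each dollar above $105,600, so it reaches zero when the excess is $4,100 / 5% = $82,000: income = $105,600 + $82,000 = $187,600.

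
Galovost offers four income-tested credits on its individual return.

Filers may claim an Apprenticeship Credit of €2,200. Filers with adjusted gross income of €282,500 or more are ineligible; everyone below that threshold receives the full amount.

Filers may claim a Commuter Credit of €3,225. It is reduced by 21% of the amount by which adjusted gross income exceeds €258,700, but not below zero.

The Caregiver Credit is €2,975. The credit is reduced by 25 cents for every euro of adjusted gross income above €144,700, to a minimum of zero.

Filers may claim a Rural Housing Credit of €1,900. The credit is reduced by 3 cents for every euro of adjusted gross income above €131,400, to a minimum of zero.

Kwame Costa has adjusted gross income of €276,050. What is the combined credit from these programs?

Apprenticeship Credit: €276,050 is below the €282,500 cutoff, so the full €2,200 applies.
Commuter Credit: 21% of the €17,350 excess over €258,700 is €3,643.50 ≥ base, so the credit is €0.
Caregiver Credit: 25% of the €131,350 excess over €144,700 is €32,837.50 ≥ base, so the credit is €0.
Rural Housing Credit: 3% of the €144,650 excess over €131,400 is €4,339.50 ≥ base, so the credit is €0.
Total: €2,200 + €0 + €0 + €0 = €2,200.

€2,200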